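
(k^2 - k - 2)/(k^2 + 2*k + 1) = (k - 2)/(k + 1)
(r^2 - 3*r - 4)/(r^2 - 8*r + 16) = (r + 1)/(r - 4)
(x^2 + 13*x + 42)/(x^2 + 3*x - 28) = (x + 6)/(x - 4)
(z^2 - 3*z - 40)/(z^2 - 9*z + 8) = (z + 5)/(z - 1)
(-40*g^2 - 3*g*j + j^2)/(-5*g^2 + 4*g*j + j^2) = (8*g - j)/(g - j)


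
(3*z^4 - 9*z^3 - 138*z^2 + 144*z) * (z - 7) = 3*z^5 - 30*z^4 - 75*z^3 + 1110*z^2 - 1008*z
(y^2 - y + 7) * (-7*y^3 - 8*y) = -7*y^5 + 7*y^4 - 57*y^3 + 8*y^2 - 56*y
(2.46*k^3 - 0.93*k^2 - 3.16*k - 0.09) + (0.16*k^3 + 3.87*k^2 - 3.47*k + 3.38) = 2.62*k^3 + 2.94*k^2 - 6.63*k + 3.29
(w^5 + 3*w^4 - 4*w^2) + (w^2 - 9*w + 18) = w^5 + 3*w^4 - 3*w^2 - 9*w + 18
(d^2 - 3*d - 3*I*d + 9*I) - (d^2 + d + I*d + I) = -4*d - 4*I*d + 8*I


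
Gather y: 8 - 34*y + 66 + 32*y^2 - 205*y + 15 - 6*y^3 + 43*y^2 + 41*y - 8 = -6*y^3 + 75*y^2 - 198*y + 81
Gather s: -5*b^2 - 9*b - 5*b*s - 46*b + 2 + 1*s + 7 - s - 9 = -5*b^2 - 5*b*s - 55*b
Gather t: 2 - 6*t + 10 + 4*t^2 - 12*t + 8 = 4*t^2 - 18*t + 20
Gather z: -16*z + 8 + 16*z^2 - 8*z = 16*z^2 - 24*z + 8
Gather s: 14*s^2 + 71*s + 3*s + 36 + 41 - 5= 14*s^2 + 74*s + 72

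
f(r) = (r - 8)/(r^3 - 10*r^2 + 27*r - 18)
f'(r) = (r - 8)*(-3*r^2 + 20*r - 27)/(r^3 - 10*r^2 + 27*r - 18)^2 + 1/(r^3 - 10*r^2 + 27*r - 18) = (r^3 - 10*r^2 + 27*r - (r - 8)*(3*r^2 - 20*r + 27) - 18)/(r^3 - 10*r^2 + 27*r - 18)^2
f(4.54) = 0.43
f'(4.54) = -0.23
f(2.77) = -3.98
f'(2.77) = -15.52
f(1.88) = -1.51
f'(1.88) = 0.25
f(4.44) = 0.46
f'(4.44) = -0.29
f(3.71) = 0.97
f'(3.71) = -1.53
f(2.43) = -1.91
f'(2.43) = -2.21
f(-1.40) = 0.12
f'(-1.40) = 0.08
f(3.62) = 1.13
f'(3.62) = -2.04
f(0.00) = 0.44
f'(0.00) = 0.61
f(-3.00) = 0.05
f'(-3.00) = 0.02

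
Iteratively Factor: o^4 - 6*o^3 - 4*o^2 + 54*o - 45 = (o - 3)*(o^3 - 3*o^2 - 13*o + 15) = (o - 5)*(o - 3)*(o^2 + 2*o - 3) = (o - 5)*(o - 3)*(o - 1)*(o + 3)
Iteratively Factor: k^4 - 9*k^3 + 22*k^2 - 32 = (k + 1)*(k^3 - 10*k^2 + 32*k - 32) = (k - 2)*(k + 1)*(k^2 - 8*k + 16) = (k - 4)*(k - 2)*(k + 1)*(k - 4)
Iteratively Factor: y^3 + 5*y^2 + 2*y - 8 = (y + 2)*(y^2 + 3*y - 4) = (y - 1)*(y + 2)*(y + 4)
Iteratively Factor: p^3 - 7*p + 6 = (p + 3)*(p^2 - 3*p + 2) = (p - 2)*(p + 3)*(p - 1)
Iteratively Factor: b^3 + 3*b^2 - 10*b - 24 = (b + 4)*(b^2 - b - 6) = (b + 2)*(b + 4)*(b - 3)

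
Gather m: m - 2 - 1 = m - 3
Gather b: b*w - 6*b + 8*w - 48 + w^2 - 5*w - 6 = b*(w - 6) + w^2 + 3*w - 54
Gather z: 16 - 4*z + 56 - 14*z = 72 - 18*z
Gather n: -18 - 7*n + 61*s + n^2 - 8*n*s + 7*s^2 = n^2 + n*(-8*s - 7) + 7*s^2 + 61*s - 18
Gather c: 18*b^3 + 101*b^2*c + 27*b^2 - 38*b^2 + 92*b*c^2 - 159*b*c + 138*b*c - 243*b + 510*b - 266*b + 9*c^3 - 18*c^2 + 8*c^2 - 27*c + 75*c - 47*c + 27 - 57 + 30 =18*b^3 - 11*b^2 + b + 9*c^3 + c^2*(92*b - 10) + c*(101*b^2 - 21*b + 1)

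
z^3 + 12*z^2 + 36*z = z*(z + 6)^2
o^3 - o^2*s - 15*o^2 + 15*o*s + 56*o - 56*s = (o - 8)*(o - 7)*(o - s)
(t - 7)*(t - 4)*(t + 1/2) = t^3 - 21*t^2/2 + 45*t/2 + 14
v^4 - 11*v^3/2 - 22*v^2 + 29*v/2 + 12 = (v - 8)*(v - 1)*(v + 1/2)*(v + 3)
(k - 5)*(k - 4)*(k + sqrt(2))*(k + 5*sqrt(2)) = k^4 - 9*k^3 + 6*sqrt(2)*k^3 - 54*sqrt(2)*k^2 + 30*k^2 - 90*k + 120*sqrt(2)*k + 200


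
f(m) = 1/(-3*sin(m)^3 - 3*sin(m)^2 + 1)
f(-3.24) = 1.03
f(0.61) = -1.82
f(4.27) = 1.31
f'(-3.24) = -0.72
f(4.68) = 1.00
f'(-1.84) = -0.85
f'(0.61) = 17.41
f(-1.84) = 1.11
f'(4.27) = -1.41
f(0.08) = 1.02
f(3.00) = 1.07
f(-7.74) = 1.02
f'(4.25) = -1.47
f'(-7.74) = 0.35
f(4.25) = 1.34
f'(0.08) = 0.56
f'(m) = (9*sin(m)^2*cos(m) + 6*sin(m)*cos(m))/(-3*sin(m)^3 - 3*sin(m)^2 + 1)^2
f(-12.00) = -3.06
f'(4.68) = -0.10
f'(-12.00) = 45.80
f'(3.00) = -1.17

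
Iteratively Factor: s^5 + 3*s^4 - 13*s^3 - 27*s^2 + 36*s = (s + 3)*(s^4 - 13*s^2 + 12*s) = (s + 3)*(s + 4)*(s^3 - 4*s^2 + 3*s) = s*(s + 3)*(s + 4)*(s^2 - 4*s + 3) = s*(s - 3)*(s + 3)*(s + 4)*(s - 1)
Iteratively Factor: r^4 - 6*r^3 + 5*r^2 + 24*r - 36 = (r - 3)*(r^3 - 3*r^2 - 4*r + 12) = (r - 3)*(r - 2)*(r^2 - r - 6) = (r - 3)^2*(r - 2)*(r + 2)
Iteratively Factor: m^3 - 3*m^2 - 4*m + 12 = (m - 2)*(m^2 - m - 6) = (m - 2)*(m + 2)*(m - 3)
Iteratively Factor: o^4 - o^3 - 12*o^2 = (o)*(o^3 - o^2 - 12*o) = o*(o - 4)*(o^2 + 3*o) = o*(o - 4)*(o + 3)*(o)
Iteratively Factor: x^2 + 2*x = (x + 2)*(x)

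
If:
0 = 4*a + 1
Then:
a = -1/4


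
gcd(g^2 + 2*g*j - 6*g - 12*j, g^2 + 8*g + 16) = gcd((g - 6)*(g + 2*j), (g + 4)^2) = 1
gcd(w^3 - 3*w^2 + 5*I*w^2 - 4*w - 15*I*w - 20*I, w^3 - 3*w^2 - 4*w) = w^2 - 3*w - 4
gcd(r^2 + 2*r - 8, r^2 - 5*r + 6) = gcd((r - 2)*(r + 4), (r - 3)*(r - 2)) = r - 2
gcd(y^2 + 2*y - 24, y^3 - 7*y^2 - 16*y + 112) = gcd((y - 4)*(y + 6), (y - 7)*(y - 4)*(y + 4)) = y - 4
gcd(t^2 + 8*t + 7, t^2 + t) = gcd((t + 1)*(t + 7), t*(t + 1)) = t + 1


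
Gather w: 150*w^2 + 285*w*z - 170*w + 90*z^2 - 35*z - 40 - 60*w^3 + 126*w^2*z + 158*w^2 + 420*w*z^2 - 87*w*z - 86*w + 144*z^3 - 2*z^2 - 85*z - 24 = -60*w^3 + w^2*(126*z + 308) + w*(420*z^2 + 198*z - 256) + 144*z^3 + 88*z^2 - 120*z - 64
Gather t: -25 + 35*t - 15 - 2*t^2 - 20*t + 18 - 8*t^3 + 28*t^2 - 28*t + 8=-8*t^3 + 26*t^2 - 13*t - 14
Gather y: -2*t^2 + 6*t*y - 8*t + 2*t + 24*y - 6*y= -2*t^2 - 6*t + y*(6*t + 18)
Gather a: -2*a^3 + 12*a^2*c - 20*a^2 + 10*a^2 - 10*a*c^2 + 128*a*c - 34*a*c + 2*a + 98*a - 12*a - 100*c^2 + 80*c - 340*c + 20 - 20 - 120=-2*a^3 + a^2*(12*c - 10) + a*(-10*c^2 + 94*c + 88) - 100*c^2 - 260*c - 120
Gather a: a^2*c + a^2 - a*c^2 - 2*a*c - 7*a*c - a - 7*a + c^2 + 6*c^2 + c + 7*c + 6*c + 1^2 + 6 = a^2*(c + 1) + a*(-c^2 - 9*c - 8) + 7*c^2 + 14*c + 7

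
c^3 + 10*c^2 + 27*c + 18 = (c + 1)*(c + 3)*(c + 6)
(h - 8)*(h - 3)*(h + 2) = h^3 - 9*h^2 + 2*h + 48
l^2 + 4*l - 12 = (l - 2)*(l + 6)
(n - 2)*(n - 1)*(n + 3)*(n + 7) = n^4 + 7*n^3 - 7*n^2 - 43*n + 42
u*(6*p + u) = 6*p*u + u^2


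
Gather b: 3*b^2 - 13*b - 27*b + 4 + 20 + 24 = 3*b^2 - 40*b + 48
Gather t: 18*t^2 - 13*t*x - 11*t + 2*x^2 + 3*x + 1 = 18*t^2 + t*(-13*x - 11) + 2*x^2 + 3*x + 1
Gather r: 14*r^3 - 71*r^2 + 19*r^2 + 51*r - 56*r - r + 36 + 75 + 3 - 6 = 14*r^3 - 52*r^2 - 6*r + 108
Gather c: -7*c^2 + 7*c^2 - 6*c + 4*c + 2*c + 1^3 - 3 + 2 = 0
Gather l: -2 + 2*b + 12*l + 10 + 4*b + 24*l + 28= 6*b + 36*l + 36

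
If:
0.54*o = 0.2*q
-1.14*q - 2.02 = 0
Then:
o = -0.66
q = -1.77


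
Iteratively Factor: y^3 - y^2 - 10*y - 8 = (y + 2)*(y^2 - 3*y - 4) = (y - 4)*(y + 2)*(y + 1)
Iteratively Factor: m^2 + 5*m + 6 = (m + 3)*(m + 2)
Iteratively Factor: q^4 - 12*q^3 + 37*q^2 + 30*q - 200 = (q - 5)*(q^3 - 7*q^2 + 2*q + 40) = (q - 5)*(q + 2)*(q^2 - 9*q + 20) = (q - 5)*(q - 4)*(q + 2)*(q - 5)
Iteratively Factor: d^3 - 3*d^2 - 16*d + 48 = (d + 4)*(d^2 - 7*d + 12) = (d - 3)*(d + 4)*(d - 4)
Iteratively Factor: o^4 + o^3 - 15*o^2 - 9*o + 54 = (o - 3)*(o^3 + 4*o^2 - 3*o - 18) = (o - 3)*(o - 2)*(o^2 + 6*o + 9) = (o - 3)*(o - 2)*(o + 3)*(o + 3)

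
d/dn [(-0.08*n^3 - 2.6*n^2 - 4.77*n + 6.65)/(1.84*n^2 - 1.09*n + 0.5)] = (-0.1472*n^4 + 0.1744*n^3 + 11.4908*n^2 - 27.072*n + 4.8635)/(3.3856*n^4 - 4.0112*n^3 + 3.0281*n^2 - 1.09*n + 0.25)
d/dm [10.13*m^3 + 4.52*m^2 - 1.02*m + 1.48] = 30.39*m^2 + 9.04*m - 1.02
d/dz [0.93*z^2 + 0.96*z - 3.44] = 1.86*z + 0.96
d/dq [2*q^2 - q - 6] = 4*q - 1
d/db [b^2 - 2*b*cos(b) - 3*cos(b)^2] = 2*b*sin(b) + 2*b + 3*sin(2*b) - 2*cos(b)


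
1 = 1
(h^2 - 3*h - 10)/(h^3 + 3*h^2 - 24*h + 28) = (h^2 - 3*h - 10)/(h^3 + 3*h^2 - 24*h + 28)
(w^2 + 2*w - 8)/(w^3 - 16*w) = (w - 2)/(w*(w - 4))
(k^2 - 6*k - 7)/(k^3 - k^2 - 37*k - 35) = 1/(k + 5)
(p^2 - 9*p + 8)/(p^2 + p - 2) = (p - 8)/(p + 2)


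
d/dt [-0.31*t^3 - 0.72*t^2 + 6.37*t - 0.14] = -0.93*t^2 - 1.44*t + 6.37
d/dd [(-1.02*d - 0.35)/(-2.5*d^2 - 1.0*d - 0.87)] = (-2.55*d^2 - 1.75*d + 0.5374)/(6.25*d^4 + 5.0*d^3 + 5.35*d^2 + 1.74*d + 0.7569)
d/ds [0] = 0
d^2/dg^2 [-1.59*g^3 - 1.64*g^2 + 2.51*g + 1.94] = -9.54*g - 3.28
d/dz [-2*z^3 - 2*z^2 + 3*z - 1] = -6*z^2 - 4*z + 3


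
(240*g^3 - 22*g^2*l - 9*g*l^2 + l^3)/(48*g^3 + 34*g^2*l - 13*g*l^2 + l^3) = (5*g + l)/(g + l)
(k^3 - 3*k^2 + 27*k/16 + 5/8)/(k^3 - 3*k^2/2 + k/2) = (16*k^3 - 48*k^2 + 27*k + 10)/(8*k*(2*k^2 - 3*k + 1))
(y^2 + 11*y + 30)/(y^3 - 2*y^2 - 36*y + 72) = (y + 5)/(y^2 - 8*y + 12)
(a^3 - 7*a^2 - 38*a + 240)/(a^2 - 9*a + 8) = (a^2 + a - 30)/(a - 1)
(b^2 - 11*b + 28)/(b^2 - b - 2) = (-b^2 + 11*b - 28)/(-b^2 + b + 2)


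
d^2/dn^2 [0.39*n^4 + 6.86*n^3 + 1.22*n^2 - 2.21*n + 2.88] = 4.68*n^2 + 41.16*n + 2.44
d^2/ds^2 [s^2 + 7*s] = 2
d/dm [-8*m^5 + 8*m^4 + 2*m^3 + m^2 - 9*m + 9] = -40*m^4 + 32*m^3 + 6*m^2 + 2*m - 9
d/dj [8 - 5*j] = -5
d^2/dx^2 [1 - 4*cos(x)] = 4*cos(x)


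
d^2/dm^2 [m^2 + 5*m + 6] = 2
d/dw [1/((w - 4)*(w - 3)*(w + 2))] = (-(w - 4)*(w - 3) - (w - 4)*(w + 2) - (w - 3)*(w + 2))/((w - 4)^2*(w - 3)^2*(w + 2)^2)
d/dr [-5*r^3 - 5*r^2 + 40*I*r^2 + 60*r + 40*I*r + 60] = -15*r^2 + r*(-10 + 80*I) + 60 + 40*I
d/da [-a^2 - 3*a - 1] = -2*a - 3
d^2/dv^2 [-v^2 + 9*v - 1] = -2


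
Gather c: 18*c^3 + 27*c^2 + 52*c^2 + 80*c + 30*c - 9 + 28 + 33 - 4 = 18*c^3 + 79*c^2 + 110*c + 48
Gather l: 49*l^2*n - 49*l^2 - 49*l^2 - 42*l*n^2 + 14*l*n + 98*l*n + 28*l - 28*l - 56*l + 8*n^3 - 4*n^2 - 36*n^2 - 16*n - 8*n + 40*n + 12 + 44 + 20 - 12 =l^2*(49*n - 98) + l*(-42*n^2 + 112*n - 56) + 8*n^3 - 40*n^2 + 16*n + 64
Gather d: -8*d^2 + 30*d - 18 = -8*d^2 + 30*d - 18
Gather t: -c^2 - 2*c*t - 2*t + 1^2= -c^2 + t*(-2*c - 2) + 1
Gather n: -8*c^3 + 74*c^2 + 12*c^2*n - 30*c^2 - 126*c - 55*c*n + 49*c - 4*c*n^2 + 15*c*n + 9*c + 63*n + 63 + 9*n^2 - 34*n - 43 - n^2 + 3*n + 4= -8*c^3 + 44*c^2 - 68*c + n^2*(8 - 4*c) + n*(12*c^2 - 40*c + 32) + 24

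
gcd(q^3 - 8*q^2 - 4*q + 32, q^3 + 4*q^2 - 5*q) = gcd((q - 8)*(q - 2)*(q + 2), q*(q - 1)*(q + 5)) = 1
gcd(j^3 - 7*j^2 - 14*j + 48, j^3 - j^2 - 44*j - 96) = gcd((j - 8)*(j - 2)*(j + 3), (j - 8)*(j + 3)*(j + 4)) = j^2 - 5*j - 24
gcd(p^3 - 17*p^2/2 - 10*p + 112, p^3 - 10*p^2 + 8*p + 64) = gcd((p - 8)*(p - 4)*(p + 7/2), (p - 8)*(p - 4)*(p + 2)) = p^2 - 12*p + 32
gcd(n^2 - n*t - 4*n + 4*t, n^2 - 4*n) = n - 4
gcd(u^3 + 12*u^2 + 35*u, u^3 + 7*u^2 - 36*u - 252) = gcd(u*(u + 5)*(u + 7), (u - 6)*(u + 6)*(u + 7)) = u + 7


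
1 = 1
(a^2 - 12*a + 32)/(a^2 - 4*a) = (a - 8)/a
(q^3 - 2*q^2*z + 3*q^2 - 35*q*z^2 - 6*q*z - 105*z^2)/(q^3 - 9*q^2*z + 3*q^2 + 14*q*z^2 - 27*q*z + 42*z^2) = (-q - 5*z)/(-q + 2*z)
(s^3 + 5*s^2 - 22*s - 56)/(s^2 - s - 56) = (s^2 - 2*s - 8)/(s - 8)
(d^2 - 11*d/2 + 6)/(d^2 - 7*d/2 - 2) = (2*d - 3)/(2*d + 1)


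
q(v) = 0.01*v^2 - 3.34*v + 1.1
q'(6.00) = -3.22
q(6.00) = -18.58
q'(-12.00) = -3.58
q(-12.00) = 42.62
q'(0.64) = -3.33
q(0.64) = -1.03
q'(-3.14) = -3.40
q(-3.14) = 11.69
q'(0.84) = -3.32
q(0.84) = -1.70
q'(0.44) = -3.33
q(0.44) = -0.37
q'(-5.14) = -3.44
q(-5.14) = 18.53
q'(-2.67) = -3.39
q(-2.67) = 10.09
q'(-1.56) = -3.37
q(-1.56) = 6.33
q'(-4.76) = -3.44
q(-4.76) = 17.22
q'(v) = 0.02*v - 3.34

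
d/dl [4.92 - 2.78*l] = -2.78000000000000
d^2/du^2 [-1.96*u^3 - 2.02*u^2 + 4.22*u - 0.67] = -11.76*u - 4.04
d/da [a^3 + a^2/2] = a*(3*a + 1)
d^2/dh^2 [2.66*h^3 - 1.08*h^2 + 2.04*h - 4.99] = 15.96*h - 2.16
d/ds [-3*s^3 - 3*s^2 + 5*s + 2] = -9*s^2 - 6*s + 5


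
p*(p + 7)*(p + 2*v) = p^3 + 2*p^2*v + 7*p^2 + 14*p*v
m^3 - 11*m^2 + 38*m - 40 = (m - 5)*(m - 4)*(m - 2)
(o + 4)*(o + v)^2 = o^3 + 2*o^2*v + 4*o^2 + o*v^2 + 8*o*v + 4*v^2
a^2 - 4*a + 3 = (a - 3)*(a - 1)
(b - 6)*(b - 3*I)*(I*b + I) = I*b^3 + 3*b^2 - 5*I*b^2 - 15*b - 6*I*b - 18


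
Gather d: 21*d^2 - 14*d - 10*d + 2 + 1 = 21*d^2 - 24*d + 3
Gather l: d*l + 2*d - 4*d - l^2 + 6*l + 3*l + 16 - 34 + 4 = -2*d - l^2 + l*(d + 9) - 14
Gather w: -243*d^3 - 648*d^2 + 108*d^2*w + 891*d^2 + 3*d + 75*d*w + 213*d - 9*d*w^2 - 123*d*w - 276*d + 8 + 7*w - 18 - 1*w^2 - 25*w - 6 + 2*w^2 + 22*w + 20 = -243*d^3 + 243*d^2 - 60*d + w^2*(1 - 9*d) + w*(108*d^2 - 48*d + 4) + 4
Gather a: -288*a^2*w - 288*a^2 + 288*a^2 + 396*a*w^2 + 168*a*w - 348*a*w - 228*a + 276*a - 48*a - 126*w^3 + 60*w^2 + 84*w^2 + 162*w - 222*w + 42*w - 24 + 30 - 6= -288*a^2*w + a*(396*w^2 - 180*w) - 126*w^3 + 144*w^2 - 18*w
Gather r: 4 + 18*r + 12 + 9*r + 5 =27*r + 21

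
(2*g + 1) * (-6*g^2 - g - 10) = -12*g^3 - 8*g^2 - 21*g - 10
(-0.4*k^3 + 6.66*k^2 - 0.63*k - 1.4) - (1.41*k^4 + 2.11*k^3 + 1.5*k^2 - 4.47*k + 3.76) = -1.41*k^4 - 2.51*k^3 + 5.16*k^2 + 3.84*k - 5.16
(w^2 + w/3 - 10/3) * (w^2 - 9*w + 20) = w^4 - 26*w^3/3 + 41*w^2/3 + 110*w/3 - 200/3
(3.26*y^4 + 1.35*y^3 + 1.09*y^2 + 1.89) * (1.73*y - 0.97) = 5.6398*y^5 - 0.8267*y^4 + 0.5762*y^3 - 1.0573*y^2 + 3.2697*y - 1.8333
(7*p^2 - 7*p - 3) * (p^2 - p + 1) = 7*p^4 - 14*p^3 + 11*p^2 - 4*p - 3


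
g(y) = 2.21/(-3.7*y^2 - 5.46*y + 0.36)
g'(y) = 2.21*(7.4*y + 5.46)/(-3.7*y^2 - 5.46*y + 0.36)^2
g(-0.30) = 1.33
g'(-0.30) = 2.58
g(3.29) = -0.04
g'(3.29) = 0.02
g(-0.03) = 4.25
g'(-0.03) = 42.73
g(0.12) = -6.34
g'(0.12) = 115.52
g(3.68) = -0.03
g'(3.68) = 0.01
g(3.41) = -0.04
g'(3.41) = 0.02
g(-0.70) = 0.93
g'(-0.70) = 0.11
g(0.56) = -0.57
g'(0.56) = 1.43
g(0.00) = 6.14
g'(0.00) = 93.11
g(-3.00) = -0.13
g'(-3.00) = -0.13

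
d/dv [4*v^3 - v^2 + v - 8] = 12*v^2 - 2*v + 1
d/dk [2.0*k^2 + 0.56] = 4.0*k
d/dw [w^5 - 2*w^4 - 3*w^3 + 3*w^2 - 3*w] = 5*w^4 - 8*w^3 - 9*w^2 + 6*w - 3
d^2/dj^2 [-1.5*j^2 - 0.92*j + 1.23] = -3.00000000000000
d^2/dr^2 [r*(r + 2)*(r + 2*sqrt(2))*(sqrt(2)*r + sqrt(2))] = 12*sqrt(2)*r^2 + 24*r + 18*sqrt(2)*r + 4*sqrt(2) + 24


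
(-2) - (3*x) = -3*x - 2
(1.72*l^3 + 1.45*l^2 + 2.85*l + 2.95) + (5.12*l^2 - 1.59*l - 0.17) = 1.72*l^3 + 6.57*l^2 + 1.26*l + 2.78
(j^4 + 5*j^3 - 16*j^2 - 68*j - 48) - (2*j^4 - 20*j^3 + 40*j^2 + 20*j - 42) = -j^4 + 25*j^3 - 56*j^2 - 88*j - 6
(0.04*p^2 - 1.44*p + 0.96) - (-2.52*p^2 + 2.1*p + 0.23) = 2.56*p^2 - 3.54*p + 0.73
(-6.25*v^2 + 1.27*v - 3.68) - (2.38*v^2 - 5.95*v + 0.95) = -8.63*v^2 + 7.22*v - 4.63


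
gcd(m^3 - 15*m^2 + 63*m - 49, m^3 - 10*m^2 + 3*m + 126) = m - 7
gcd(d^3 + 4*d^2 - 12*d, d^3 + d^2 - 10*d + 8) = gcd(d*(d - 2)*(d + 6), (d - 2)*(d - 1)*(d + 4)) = d - 2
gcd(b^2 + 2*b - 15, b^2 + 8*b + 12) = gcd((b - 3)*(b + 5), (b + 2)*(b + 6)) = 1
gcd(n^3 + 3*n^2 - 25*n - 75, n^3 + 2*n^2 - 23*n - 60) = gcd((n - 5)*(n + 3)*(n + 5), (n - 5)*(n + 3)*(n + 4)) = n^2 - 2*n - 15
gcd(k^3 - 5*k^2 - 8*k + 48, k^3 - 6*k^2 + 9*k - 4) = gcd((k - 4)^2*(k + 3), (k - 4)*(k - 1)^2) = k - 4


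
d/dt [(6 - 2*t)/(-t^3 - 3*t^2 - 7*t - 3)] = 4*(-t^3 + 3*t^2 + 9*t + 12)/(t^6 + 6*t^5 + 23*t^4 + 48*t^3 + 67*t^2 + 42*t + 9)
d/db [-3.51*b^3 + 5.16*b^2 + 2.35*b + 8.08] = -10.53*b^2 + 10.32*b + 2.35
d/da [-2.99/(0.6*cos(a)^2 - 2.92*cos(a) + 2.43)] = (8.7308 - 3.588*cos(a))*sin(a)/(0.6*cos(a)^2 - 2.92*cos(a) + 2.43)^2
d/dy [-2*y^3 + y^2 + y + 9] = -6*y^2 + 2*y + 1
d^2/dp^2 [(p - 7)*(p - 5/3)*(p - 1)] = 6*p - 58/3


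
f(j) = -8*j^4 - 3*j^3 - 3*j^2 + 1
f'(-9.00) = 22653.00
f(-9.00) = -50543.00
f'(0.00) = 0.00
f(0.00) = 1.00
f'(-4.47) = 2705.06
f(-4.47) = -2984.89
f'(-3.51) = 1293.97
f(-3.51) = -1120.51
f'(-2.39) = 399.79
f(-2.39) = -236.21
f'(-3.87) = 1743.17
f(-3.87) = -1664.51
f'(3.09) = -1048.59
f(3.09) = -845.48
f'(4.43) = -2985.23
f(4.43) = -3399.78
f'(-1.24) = 54.61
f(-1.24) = -16.81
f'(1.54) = -147.46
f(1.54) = -62.07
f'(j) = -32*j^3 - 9*j^2 - 6*j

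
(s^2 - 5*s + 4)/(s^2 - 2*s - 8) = (s - 1)/(s + 2)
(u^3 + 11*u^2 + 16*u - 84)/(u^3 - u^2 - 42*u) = (u^2 + 5*u - 14)/(u*(u - 7))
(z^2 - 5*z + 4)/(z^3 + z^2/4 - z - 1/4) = 4*(z - 4)/(4*z^2 + 5*z + 1)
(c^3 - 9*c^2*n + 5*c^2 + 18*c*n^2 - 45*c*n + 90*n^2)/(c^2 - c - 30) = (c^2 - 9*c*n + 18*n^2)/(c - 6)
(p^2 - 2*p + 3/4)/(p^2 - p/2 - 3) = (-4*p^2 + 8*p - 3)/(2*(-2*p^2 + p + 6))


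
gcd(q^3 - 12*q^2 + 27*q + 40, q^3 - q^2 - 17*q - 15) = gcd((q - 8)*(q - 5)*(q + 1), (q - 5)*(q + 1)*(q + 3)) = q^2 - 4*q - 5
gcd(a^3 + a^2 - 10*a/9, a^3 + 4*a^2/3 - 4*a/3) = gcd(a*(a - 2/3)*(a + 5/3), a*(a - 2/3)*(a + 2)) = a^2 - 2*a/3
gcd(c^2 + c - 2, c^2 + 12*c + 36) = 1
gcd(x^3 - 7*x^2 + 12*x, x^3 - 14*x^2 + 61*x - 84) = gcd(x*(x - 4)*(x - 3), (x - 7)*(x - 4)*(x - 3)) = x^2 - 7*x + 12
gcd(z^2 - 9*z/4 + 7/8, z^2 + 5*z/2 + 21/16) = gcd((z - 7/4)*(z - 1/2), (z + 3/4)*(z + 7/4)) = 1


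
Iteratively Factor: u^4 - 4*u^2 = (u - 2)*(u^3 + 2*u^2) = (u - 2)*(u + 2)*(u^2) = u*(u - 2)*(u + 2)*(u)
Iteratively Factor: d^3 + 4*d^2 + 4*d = (d)*(d^2 + 4*d + 4) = d*(d + 2)*(d + 2)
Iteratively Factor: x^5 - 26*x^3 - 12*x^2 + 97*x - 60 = (x + 3)*(x^4 - 3*x^3 - 17*x^2 + 39*x - 20) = (x - 5)*(x + 3)*(x^3 + 2*x^2 - 7*x + 4) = (x - 5)*(x - 1)*(x + 3)*(x^2 + 3*x - 4) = (x - 5)*(x - 1)*(x + 3)*(x + 4)*(x - 1)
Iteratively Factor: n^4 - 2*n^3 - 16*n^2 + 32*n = (n - 4)*(n^3 + 2*n^2 - 8*n) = (n - 4)*(n + 4)*(n^2 - 2*n) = (n - 4)*(n - 2)*(n + 4)*(n)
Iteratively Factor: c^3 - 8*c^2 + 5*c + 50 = (c - 5)*(c^2 - 3*c - 10) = (c - 5)^2*(c + 2)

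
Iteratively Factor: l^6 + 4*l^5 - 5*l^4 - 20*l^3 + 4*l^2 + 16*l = (l)*(l^5 + 4*l^4 - 5*l^3 - 20*l^2 + 4*l + 16) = l*(l + 1)*(l^4 + 3*l^3 - 8*l^2 - 12*l + 16) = l*(l + 1)*(l + 2)*(l^3 + l^2 - 10*l + 8) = l*(l + 1)*(l + 2)*(l + 4)*(l^2 - 3*l + 2) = l*(l - 1)*(l + 1)*(l + 2)*(l + 4)*(l - 2)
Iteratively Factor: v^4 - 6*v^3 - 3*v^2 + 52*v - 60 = (v - 2)*(v^3 - 4*v^2 - 11*v + 30) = (v - 5)*(v - 2)*(v^2 + v - 6) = (v - 5)*(v - 2)^2*(v + 3)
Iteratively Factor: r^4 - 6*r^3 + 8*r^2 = (r)*(r^3 - 6*r^2 + 8*r) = r^2*(r^2 - 6*r + 8) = r^2*(r - 2)*(r - 4)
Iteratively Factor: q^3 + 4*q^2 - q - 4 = (q - 1)*(q^2 + 5*q + 4) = (q - 1)*(q + 1)*(q + 4)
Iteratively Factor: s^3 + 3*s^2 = (s + 3)*(s^2) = s*(s + 3)*(s)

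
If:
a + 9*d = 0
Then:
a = -9*d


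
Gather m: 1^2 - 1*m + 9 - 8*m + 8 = 18 - 9*m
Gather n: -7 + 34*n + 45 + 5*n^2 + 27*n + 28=5*n^2 + 61*n + 66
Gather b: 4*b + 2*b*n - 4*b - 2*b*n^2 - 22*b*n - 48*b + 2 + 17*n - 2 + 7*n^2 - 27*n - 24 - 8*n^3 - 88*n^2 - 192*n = b*(-2*n^2 - 20*n - 48) - 8*n^3 - 81*n^2 - 202*n - 24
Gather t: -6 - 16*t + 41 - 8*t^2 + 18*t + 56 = -8*t^2 + 2*t + 91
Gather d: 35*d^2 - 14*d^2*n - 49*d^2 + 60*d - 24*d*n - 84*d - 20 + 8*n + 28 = d^2*(-14*n - 14) + d*(-24*n - 24) + 8*n + 8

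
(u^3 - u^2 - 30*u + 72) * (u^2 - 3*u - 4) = u^5 - 4*u^4 - 31*u^3 + 166*u^2 - 96*u - 288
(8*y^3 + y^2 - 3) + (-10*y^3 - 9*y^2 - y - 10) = -2*y^3 - 8*y^2 - y - 13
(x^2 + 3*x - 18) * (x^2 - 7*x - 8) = x^4 - 4*x^3 - 47*x^2 + 102*x + 144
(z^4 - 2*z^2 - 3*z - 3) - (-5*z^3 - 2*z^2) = z^4 + 5*z^3 - 3*z - 3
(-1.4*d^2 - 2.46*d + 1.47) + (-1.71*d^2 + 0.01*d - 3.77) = -3.11*d^2 - 2.45*d - 2.3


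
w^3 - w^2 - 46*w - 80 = (w - 8)*(w + 2)*(w + 5)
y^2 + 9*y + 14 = (y + 2)*(y + 7)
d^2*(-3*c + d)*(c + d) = -3*c^2*d^2 - 2*c*d^3 + d^4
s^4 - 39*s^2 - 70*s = s*(s - 7)*(s + 2)*(s + 5)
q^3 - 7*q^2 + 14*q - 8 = (q - 4)*(q - 2)*(q - 1)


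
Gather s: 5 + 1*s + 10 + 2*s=3*s + 15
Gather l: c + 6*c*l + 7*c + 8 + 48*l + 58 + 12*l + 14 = 8*c + l*(6*c + 60) + 80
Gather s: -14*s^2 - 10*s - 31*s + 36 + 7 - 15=-14*s^2 - 41*s + 28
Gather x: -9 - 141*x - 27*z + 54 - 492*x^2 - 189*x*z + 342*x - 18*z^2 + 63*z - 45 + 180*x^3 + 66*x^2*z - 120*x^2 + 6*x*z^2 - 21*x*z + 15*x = 180*x^3 + x^2*(66*z - 612) + x*(6*z^2 - 210*z + 216) - 18*z^2 + 36*z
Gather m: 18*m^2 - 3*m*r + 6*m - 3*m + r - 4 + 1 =18*m^2 + m*(3 - 3*r) + r - 3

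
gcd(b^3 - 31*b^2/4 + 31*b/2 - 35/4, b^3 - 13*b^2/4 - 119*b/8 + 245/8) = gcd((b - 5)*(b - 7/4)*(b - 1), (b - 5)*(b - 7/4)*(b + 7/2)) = b^2 - 27*b/4 + 35/4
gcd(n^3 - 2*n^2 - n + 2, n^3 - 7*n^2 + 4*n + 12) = n^2 - n - 2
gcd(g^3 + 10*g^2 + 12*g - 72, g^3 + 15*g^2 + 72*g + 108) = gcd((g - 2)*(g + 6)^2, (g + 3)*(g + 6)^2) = g^2 + 12*g + 36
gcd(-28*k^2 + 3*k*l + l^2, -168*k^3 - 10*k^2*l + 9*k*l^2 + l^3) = 28*k^2 - 3*k*l - l^2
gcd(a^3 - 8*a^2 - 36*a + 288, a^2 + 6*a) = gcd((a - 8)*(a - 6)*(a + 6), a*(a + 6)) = a + 6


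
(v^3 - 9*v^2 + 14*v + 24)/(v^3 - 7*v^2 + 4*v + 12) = (v - 4)/(v - 2)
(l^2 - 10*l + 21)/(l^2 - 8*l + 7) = (l - 3)/(l - 1)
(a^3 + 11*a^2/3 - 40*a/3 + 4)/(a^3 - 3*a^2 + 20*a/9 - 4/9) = 3*(a + 6)/(3*a - 2)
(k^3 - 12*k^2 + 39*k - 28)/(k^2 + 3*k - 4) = (k^2 - 11*k + 28)/(k + 4)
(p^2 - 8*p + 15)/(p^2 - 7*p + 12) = (p - 5)/(p - 4)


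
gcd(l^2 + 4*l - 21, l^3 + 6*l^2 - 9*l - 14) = l + 7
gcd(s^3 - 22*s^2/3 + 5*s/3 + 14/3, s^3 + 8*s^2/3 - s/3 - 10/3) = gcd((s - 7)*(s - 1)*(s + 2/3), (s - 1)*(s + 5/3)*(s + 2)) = s - 1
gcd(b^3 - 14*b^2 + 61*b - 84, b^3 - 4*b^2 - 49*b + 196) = b^2 - 11*b + 28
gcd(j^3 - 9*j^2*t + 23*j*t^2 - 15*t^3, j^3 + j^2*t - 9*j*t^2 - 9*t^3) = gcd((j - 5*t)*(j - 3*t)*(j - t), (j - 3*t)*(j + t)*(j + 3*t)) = -j + 3*t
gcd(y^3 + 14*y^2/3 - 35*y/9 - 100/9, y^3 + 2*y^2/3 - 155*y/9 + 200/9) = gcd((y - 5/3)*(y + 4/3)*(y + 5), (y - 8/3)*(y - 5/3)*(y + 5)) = y^2 + 10*y/3 - 25/3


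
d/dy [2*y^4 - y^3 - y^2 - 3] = y*(8*y^2 - 3*y - 2)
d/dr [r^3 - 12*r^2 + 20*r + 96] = 3*r^2 - 24*r + 20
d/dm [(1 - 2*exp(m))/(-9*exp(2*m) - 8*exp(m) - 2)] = (-18*exp(2*m) + 18*exp(m) + 12)*exp(m)/(81*exp(4*m) + 144*exp(3*m) + 100*exp(2*m) + 32*exp(m) + 4)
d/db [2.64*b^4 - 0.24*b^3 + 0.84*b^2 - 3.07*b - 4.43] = 10.56*b^3 - 0.72*b^2 + 1.68*b - 3.07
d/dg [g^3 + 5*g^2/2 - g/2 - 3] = 3*g^2 + 5*g - 1/2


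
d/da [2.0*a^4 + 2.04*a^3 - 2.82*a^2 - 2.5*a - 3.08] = 8.0*a^3 + 6.12*a^2 - 5.64*a - 2.5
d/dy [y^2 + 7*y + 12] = 2*y + 7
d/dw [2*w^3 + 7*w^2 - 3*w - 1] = 6*w^2 + 14*w - 3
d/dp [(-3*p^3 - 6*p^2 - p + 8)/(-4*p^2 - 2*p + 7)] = (12*p^4 + 12*p^3 - 55*p^2 - 20*p + 9)/(16*p^4 + 16*p^3 - 52*p^2 - 28*p + 49)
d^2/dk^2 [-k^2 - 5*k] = -2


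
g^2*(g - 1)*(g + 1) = g^4 - g^2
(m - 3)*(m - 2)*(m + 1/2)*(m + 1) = m^4 - 7*m^3/2 - m^2 + 13*m/2 + 3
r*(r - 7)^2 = r^3 - 14*r^2 + 49*r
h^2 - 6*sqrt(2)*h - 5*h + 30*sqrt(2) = (h - 5)*(h - 6*sqrt(2))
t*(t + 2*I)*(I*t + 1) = I*t^3 - t^2 + 2*I*t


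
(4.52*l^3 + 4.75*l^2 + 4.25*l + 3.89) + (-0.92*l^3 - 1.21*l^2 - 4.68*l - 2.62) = 3.6*l^3 + 3.54*l^2 - 0.43*l + 1.27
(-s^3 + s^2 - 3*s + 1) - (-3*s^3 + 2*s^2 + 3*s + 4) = 2*s^3 - s^2 - 6*s - 3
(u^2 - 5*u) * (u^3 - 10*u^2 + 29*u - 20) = u^5 - 15*u^4 + 79*u^3 - 165*u^2 + 100*u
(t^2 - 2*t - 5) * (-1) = -t^2 + 2*t + 5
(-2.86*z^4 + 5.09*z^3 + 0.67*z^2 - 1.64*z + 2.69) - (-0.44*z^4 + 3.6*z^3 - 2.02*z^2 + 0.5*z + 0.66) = -2.42*z^4 + 1.49*z^3 + 2.69*z^2 - 2.14*z + 2.03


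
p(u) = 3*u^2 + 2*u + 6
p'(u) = 6*u + 2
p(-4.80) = 65.52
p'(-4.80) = -26.80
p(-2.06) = 14.61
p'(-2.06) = -10.36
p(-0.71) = 6.09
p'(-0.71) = -2.26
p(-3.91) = 44.04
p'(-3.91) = -21.46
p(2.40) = 28.08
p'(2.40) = 16.40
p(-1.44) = 9.34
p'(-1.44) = -6.64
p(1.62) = 17.11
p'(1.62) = 11.72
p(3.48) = 49.29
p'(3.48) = 22.88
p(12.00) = 462.00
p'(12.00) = 74.00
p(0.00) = 6.00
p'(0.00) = 2.00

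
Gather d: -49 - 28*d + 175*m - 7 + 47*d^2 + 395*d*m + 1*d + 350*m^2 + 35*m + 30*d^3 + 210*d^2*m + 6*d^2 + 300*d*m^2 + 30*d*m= 30*d^3 + d^2*(210*m + 53) + d*(300*m^2 + 425*m - 27) + 350*m^2 + 210*m - 56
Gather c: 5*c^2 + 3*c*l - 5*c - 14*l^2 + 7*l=5*c^2 + c*(3*l - 5) - 14*l^2 + 7*l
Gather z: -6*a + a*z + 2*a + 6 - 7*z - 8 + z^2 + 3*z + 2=-4*a + z^2 + z*(a - 4)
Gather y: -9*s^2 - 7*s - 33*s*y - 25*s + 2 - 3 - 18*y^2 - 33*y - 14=-9*s^2 - 32*s - 18*y^2 + y*(-33*s - 33) - 15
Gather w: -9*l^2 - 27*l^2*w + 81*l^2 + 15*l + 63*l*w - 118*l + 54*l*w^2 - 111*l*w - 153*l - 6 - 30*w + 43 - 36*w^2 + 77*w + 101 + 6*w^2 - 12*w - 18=72*l^2 - 256*l + w^2*(54*l - 30) + w*(-27*l^2 - 48*l + 35) + 120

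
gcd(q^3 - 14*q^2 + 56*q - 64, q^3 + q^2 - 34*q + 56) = q^2 - 6*q + 8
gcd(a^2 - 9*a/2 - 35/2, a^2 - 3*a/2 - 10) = a + 5/2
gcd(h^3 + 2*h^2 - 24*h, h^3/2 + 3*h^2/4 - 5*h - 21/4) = 1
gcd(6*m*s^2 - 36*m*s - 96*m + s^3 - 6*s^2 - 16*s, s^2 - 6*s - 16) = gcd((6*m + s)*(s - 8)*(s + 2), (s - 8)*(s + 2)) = s^2 - 6*s - 16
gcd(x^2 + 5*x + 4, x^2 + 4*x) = x + 4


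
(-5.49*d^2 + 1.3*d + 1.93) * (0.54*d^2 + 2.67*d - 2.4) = -2.9646*d^4 - 13.9563*d^3 + 17.6892*d^2 + 2.0331*d - 4.632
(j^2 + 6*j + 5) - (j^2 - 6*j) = 12*j + 5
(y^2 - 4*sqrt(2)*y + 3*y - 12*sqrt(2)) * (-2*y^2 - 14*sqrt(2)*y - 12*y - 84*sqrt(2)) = -2*y^4 - 18*y^3 - 6*sqrt(2)*y^3 - 54*sqrt(2)*y^2 + 76*y^2 - 108*sqrt(2)*y + 1008*y + 2016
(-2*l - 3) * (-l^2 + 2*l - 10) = 2*l^3 - l^2 + 14*l + 30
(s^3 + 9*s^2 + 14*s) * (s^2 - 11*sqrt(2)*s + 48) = s^5 - 11*sqrt(2)*s^4 + 9*s^4 - 99*sqrt(2)*s^3 + 62*s^3 - 154*sqrt(2)*s^2 + 432*s^2 + 672*s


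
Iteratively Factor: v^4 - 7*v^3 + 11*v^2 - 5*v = (v)*(v^3 - 7*v^2 + 11*v - 5) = v*(v - 1)*(v^2 - 6*v + 5) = v*(v - 5)*(v - 1)*(v - 1)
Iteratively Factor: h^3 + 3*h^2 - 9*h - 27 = (h + 3)*(h^2 - 9) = (h - 3)*(h + 3)*(h + 3)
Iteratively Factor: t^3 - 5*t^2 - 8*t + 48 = (t - 4)*(t^2 - t - 12) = (t - 4)*(t + 3)*(t - 4)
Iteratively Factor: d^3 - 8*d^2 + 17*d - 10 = (d - 2)*(d^2 - 6*d + 5) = (d - 5)*(d - 2)*(d - 1)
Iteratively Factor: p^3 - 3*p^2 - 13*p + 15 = (p - 5)*(p^2 + 2*p - 3) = (p - 5)*(p - 1)*(p + 3)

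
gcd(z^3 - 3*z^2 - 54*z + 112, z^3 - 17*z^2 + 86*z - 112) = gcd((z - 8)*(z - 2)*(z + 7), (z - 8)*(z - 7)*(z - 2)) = z^2 - 10*z + 16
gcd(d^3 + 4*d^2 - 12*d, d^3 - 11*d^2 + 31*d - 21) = 1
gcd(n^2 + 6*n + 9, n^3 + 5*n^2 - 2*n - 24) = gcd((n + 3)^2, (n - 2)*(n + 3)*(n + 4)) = n + 3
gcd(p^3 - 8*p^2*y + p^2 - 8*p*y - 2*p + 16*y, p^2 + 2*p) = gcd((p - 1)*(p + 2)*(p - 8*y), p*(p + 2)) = p + 2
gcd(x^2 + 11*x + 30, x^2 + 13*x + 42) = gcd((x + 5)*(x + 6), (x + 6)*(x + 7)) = x + 6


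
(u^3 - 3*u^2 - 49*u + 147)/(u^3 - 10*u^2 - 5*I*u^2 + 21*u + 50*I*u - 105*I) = (u + 7)/(u - 5*I)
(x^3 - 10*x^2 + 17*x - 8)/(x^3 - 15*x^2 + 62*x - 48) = (x - 1)/(x - 6)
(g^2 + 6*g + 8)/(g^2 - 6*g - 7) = (g^2 + 6*g + 8)/(g^2 - 6*g - 7)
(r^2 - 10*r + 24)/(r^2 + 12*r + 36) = (r^2 - 10*r + 24)/(r^2 + 12*r + 36)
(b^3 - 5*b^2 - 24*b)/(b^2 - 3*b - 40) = b*(b + 3)/(b + 5)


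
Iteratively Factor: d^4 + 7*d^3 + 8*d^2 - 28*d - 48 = (d + 4)*(d^3 + 3*d^2 - 4*d - 12) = (d + 2)*(d + 4)*(d^2 + d - 6) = (d + 2)*(d + 3)*(d + 4)*(d - 2)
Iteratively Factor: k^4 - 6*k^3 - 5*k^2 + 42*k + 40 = (k + 1)*(k^3 - 7*k^2 + 2*k + 40) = (k + 1)*(k + 2)*(k^2 - 9*k + 20) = (k - 5)*(k + 1)*(k + 2)*(k - 4)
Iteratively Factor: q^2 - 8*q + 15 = (q - 3)*(q - 5)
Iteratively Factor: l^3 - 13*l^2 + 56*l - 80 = (l - 4)*(l^2 - 9*l + 20) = (l - 5)*(l - 4)*(l - 4)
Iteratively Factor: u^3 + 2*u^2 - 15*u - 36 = (u + 3)*(u^2 - u - 12) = (u - 4)*(u + 3)*(u + 3)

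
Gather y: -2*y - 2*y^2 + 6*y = -2*y^2 + 4*y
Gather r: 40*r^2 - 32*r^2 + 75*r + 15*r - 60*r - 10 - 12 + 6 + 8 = 8*r^2 + 30*r - 8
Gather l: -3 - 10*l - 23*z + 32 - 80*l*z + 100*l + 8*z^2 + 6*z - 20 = l*(90 - 80*z) + 8*z^2 - 17*z + 9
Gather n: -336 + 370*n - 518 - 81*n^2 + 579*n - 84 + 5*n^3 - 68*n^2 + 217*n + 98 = 5*n^3 - 149*n^2 + 1166*n - 840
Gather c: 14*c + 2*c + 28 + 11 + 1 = 16*c + 40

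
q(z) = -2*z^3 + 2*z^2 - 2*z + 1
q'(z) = -6*z^2 + 4*z - 2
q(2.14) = -13.72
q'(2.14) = -20.92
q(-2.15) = 34.42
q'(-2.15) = -38.34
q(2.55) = -24.26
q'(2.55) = -30.82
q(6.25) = -421.66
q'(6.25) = -211.38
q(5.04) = -214.32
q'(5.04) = -134.25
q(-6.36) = 609.14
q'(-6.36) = -270.14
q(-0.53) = 2.92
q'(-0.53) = -5.81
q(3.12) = -46.51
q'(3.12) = -47.93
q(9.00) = -1313.00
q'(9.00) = -452.00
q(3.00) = -41.00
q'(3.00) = -44.00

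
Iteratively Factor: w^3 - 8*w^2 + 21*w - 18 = (w - 2)*(w^2 - 6*w + 9) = (w - 3)*(w - 2)*(w - 3)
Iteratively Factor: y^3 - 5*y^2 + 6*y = (y - 2)*(y^2 - 3*y) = y*(y - 2)*(y - 3)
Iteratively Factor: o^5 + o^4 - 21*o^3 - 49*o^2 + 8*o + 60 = (o - 5)*(o^4 + 6*o^3 + 9*o^2 - 4*o - 12) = (o - 5)*(o - 1)*(o^3 + 7*o^2 + 16*o + 12) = (o - 5)*(o - 1)*(o + 2)*(o^2 + 5*o + 6) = (o - 5)*(o - 1)*(o + 2)*(o + 3)*(o + 2)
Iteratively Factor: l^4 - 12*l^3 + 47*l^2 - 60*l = (l - 4)*(l^3 - 8*l^2 + 15*l) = l*(l - 4)*(l^2 - 8*l + 15) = l*(l - 4)*(l - 3)*(l - 5)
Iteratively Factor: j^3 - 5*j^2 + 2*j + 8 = (j - 4)*(j^2 - j - 2) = (j - 4)*(j + 1)*(j - 2)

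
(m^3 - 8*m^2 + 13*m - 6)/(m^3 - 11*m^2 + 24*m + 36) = (m^2 - 2*m + 1)/(m^2 - 5*m - 6)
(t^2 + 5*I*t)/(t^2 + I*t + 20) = t/(t - 4*I)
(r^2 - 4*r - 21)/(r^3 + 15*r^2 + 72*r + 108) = (r - 7)/(r^2 + 12*r + 36)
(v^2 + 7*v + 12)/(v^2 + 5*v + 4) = (v + 3)/(v + 1)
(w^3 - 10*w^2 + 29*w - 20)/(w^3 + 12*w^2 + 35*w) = (w^3 - 10*w^2 + 29*w - 20)/(w*(w^2 + 12*w + 35))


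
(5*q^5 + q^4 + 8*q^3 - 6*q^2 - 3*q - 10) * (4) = 20*q^5 + 4*q^4 + 32*q^3 - 24*q^2 - 12*q - 40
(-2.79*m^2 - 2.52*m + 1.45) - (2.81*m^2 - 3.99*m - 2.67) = -5.6*m^2 + 1.47*m + 4.12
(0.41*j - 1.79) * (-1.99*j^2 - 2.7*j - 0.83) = -0.8159*j^3 + 2.4551*j^2 + 4.4927*j + 1.4857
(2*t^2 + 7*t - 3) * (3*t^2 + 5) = 6*t^4 + 21*t^3 + t^2 + 35*t - 15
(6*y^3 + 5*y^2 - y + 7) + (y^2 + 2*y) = 6*y^3 + 6*y^2 + y + 7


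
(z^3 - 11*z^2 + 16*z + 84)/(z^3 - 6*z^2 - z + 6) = (z^2 - 5*z - 14)/(z^2 - 1)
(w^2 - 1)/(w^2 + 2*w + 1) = (w - 1)/(w + 1)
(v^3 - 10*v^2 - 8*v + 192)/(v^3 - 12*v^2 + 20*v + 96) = (v + 4)/(v + 2)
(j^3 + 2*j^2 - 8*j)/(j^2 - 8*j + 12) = j*(j + 4)/(j - 6)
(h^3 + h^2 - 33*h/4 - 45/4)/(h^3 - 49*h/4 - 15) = (h - 3)/(h - 4)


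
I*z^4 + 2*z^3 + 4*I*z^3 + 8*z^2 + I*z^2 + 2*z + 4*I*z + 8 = (z + 4)*(z - 2*I)*(z + I)*(I*z + 1)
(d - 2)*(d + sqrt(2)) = d^2 - 2*d + sqrt(2)*d - 2*sqrt(2)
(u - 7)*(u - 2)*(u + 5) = u^3 - 4*u^2 - 31*u + 70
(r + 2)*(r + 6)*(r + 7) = r^3 + 15*r^2 + 68*r + 84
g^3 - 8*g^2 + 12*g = g*(g - 6)*(g - 2)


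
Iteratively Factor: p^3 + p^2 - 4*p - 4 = (p - 2)*(p^2 + 3*p + 2) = (p - 2)*(p + 2)*(p + 1)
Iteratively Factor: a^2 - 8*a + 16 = (a - 4)*(a - 4)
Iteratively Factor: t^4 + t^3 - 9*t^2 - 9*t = (t + 1)*(t^3 - 9*t) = (t - 3)*(t + 1)*(t^2 + 3*t) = t*(t - 3)*(t + 1)*(t + 3)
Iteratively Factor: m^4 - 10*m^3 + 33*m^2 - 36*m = (m)*(m^3 - 10*m^2 + 33*m - 36) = m*(m - 4)*(m^2 - 6*m + 9) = m*(m - 4)*(m - 3)*(m - 3)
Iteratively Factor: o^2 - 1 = (o - 1)*(o + 1)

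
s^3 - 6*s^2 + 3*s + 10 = (s - 5)*(s - 2)*(s + 1)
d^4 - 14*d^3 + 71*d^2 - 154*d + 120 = (d - 5)*(d - 4)*(d - 3)*(d - 2)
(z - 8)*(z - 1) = z^2 - 9*z + 8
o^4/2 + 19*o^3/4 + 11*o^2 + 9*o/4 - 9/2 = (o/2 + 1/2)*(o - 1/2)*(o + 3)*(o + 6)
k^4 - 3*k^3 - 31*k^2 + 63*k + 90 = (k - 6)*(k - 3)*(k + 1)*(k + 5)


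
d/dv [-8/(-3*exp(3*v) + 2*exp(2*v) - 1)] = (32 - 72*exp(v))*exp(2*v)/(3*exp(3*v) - 2*exp(2*v) + 1)^2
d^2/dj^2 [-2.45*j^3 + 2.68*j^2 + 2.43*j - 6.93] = 5.36 - 14.7*j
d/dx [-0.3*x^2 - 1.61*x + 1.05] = -0.6*x - 1.61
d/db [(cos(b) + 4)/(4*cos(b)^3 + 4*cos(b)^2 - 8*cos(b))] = (19*cos(b) + 13*cos(2*b) + cos(3*b) - 3)*sin(b)/(8*(cos(b)^2 + cos(b) - 2)^2*cos(b)^2)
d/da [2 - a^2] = -2*a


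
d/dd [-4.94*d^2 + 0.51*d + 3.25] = 0.51 - 9.88*d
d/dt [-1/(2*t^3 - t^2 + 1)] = 2*t*(3*t - 1)/(2*t^3 - t^2 + 1)^2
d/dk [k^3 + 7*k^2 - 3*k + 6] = 3*k^2 + 14*k - 3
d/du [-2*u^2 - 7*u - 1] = -4*u - 7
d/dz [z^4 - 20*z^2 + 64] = 4*z*(z^2 - 10)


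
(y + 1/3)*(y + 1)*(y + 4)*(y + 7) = y^4 + 37*y^3/3 + 43*y^2 + 41*y + 28/3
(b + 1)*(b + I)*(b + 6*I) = b^3 + b^2 + 7*I*b^2 - 6*b + 7*I*b - 6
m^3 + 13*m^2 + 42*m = m*(m + 6)*(m + 7)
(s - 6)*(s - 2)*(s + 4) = s^3 - 4*s^2 - 20*s + 48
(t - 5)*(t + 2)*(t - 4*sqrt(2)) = t^3 - 4*sqrt(2)*t^2 - 3*t^2 - 10*t + 12*sqrt(2)*t + 40*sqrt(2)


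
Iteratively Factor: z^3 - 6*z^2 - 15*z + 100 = (z - 5)*(z^2 - z - 20) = (z - 5)*(z + 4)*(z - 5)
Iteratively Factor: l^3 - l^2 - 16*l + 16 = (l - 4)*(l^2 + 3*l - 4) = (l - 4)*(l + 4)*(l - 1)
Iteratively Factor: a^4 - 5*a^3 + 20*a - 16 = (a - 4)*(a^3 - a^2 - 4*a + 4) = (a - 4)*(a - 2)*(a^2 + a - 2) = (a - 4)*(a - 2)*(a + 2)*(a - 1)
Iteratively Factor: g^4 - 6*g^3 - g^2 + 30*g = (g - 3)*(g^3 - 3*g^2 - 10*g) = (g - 5)*(g - 3)*(g^2 + 2*g) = g*(g - 5)*(g - 3)*(g + 2)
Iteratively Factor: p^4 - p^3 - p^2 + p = (p - 1)*(p^3 - p) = (p - 1)*(p + 1)*(p^2 - p) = p*(p - 1)*(p + 1)*(p - 1)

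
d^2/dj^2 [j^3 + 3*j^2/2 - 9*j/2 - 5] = 6*j + 3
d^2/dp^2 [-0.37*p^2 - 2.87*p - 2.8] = -0.740000000000000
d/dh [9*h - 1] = 9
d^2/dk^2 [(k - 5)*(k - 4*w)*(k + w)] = 6*k - 6*w - 10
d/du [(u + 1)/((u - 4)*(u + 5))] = (-u^2 - 2*u - 21)/(u^4 + 2*u^3 - 39*u^2 - 40*u + 400)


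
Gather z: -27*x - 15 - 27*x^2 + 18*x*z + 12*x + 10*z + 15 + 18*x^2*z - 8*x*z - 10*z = -27*x^2 - 15*x + z*(18*x^2 + 10*x)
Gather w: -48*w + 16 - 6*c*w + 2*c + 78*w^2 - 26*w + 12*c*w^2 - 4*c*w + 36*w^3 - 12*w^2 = 2*c + 36*w^3 + w^2*(12*c + 66) + w*(-10*c - 74) + 16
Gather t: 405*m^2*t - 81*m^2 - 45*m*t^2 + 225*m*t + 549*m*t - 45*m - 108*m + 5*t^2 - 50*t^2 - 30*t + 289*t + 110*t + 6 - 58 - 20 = -81*m^2 - 153*m + t^2*(-45*m - 45) + t*(405*m^2 + 774*m + 369) - 72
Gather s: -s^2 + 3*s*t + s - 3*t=-s^2 + s*(3*t + 1) - 3*t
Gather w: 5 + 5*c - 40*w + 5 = 5*c - 40*w + 10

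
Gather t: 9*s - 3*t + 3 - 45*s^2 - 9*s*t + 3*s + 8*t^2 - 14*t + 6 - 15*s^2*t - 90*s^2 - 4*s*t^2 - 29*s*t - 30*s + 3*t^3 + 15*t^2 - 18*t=-135*s^2 - 18*s + 3*t^3 + t^2*(23 - 4*s) + t*(-15*s^2 - 38*s - 35) + 9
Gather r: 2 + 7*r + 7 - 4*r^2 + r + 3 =-4*r^2 + 8*r + 12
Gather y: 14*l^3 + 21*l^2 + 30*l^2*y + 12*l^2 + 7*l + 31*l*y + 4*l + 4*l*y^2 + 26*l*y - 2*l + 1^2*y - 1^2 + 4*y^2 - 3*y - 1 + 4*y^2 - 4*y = 14*l^3 + 33*l^2 + 9*l + y^2*(4*l + 8) + y*(30*l^2 + 57*l - 6) - 2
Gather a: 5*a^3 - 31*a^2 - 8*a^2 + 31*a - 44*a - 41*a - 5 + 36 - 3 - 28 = 5*a^3 - 39*a^2 - 54*a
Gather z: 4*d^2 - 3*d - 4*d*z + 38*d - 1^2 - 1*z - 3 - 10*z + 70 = 4*d^2 + 35*d + z*(-4*d - 11) + 66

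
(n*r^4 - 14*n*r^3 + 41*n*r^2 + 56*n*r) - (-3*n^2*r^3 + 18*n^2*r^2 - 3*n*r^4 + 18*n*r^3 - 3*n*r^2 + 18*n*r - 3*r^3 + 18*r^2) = 3*n^2*r^3 - 18*n^2*r^2 + 4*n*r^4 - 32*n*r^3 + 44*n*r^2 + 38*n*r + 3*r^3 - 18*r^2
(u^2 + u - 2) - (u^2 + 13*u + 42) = -12*u - 44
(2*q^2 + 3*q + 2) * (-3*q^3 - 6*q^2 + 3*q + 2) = -6*q^5 - 21*q^4 - 18*q^3 + q^2 + 12*q + 4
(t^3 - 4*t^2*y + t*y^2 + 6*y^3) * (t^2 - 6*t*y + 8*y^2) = t^5 - 10*t^4*y + 33*t^3*y^2 - 32*t^2*y^3 - 28*t*y^4 + 48*y^5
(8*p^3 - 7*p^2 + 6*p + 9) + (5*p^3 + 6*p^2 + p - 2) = 13*p^3 - p^2 + 7*p + 7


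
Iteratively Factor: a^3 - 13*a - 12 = (a - 4)*(a^2 + 4*a + 3) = (a - 4)*(a + 1)*(a + 3)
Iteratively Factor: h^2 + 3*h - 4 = (h + 4)*(h - 1)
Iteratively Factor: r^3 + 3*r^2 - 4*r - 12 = (r + 3)*(r^2 - 4) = (r + 2)*(r + 3)*(r - 2)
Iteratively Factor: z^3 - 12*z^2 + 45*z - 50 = (z - 2)*(z^2 - 10*z + 25) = (z - 5)*(z - 2)*(z - 5)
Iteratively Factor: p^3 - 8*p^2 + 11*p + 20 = (p - 4)*(p^2 - 4*p - 5) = (p - 5)*(p - 4)*(p + 1)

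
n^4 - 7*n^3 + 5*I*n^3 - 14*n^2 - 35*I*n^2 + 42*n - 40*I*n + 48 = (n - 8)*(n + 1)*(n + 2*I)*(n + 3*I)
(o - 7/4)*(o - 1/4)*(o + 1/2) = o^3 - 3*o^2/2 - 9*o/16 + 7/32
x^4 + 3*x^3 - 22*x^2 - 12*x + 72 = (x - 3)*(x - 2)*(x + 2)*(x + 6)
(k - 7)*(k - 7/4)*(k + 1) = k^3 - 31*k^2/4 + 7*k/2 + 49/4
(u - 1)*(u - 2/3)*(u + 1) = u^3 - 2*u^2/3 - u + 2/3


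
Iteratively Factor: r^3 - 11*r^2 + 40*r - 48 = (r - 4)*(r^2 - 7*r + 12) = (r - 4)^2*(r - 3)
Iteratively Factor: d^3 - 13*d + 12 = (d + 4)*(d^2 - 4*d + 3) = (d - 1)*(d + 4)*(d - 3)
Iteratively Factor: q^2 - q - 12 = (q + 3)*(q - 4)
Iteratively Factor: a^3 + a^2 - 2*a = (a - 1)*(a^2 + 2*a) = a*(a - 1)*(a + 2)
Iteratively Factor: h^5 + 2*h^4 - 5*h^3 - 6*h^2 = (h)*(h^4 + 2*h^3 - 5*h^2 - 6*h) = h^2*(h^3 + 2*h^2 - 5*h - 6) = h^2*(h + 1)*(h^2 + h - 6) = h^2*(h - 2)*(h + 1)*(h + 3)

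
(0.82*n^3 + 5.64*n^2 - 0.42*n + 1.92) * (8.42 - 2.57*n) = -2.1074*n^4 - 7.5904*n^3 + 48.5682*n^2 - 8.4708*n + 16.1664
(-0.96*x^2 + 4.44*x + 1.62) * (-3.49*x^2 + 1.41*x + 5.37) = 3.3504*x^4 - 16.8492*x^3 - 4.5486*x^2 + 26.127*x + 8.6994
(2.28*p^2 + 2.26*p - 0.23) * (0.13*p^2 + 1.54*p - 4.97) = 0.2964*p^4 + 3.805*p^3 - 7.8811*p^2 - 11.5864*p + 1.1431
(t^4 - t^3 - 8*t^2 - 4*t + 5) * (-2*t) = -2*t^5 + 2*t^4 + 16*t^3 + 8*t^2 - 10*t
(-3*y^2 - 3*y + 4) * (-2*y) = 6*y^3 + 6*y^2 - 8*y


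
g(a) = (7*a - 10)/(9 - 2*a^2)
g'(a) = 4*a*(7*a - 10)/(9 - 2*a^2)^2 + 7/(9 - 2*a^2)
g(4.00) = -0.78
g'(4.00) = 0.24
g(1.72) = 0.66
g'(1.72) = 3.75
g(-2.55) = 6.95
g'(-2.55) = 15.96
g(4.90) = -0.62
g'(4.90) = 0.13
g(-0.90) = -2.21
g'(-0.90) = 2.03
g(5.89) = -0.52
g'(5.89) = 0.09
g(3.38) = -0.99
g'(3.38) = 0.46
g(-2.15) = 102.24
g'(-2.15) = 3560.43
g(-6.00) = 0.83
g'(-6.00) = 0.20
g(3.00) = -1.22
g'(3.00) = 0.85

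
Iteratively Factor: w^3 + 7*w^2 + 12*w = (w + 3)*(w^2 + 4*w) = (w + 3)*(w + 4)*(w)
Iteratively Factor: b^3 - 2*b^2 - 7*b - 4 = (b - 4)*(b^2 + 2*b + 1) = (b - 4)*(b + 1)*(b + 1)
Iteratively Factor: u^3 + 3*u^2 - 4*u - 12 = (u - 2)*(u^2 + 5*u + 6) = (u - 2)*(u + 3)*(u + 2)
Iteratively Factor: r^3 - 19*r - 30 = (r - 5)*(r^2 + 5*r + 6) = (r - 5)*(r + 2)*(r + 3)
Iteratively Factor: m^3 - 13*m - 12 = (m + 3)*(m^2 - 3*m - 4) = (m - 4)*(m + 3)*(m + 1)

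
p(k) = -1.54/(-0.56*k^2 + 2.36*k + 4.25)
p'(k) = -1.54*(1.12*k - 2.36)/(-0.56*k^2 + 2.36*k + 4.25)^2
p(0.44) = -0.30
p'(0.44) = 0.11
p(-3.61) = 0.13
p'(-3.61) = 0.07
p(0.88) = -0.26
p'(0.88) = 0.06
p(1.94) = -0.23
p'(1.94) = 0.01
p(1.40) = -0.24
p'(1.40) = 0.03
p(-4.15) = 0.10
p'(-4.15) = 0.05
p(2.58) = -0.23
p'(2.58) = -0.02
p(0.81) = -0.27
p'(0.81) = 0.07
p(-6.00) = 0.05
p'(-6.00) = 0.02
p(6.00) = 0.88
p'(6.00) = -2.19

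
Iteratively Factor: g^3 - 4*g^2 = (g - 4)*(g^2) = g*(g - 4)*(g)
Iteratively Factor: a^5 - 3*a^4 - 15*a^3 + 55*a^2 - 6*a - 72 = (a - 3)*(a^4 - 15*a^2 + 10*a + 24) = (a - 3)*(a - 2)*(a^3 + 2*a^2 - 11*a - 12) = (a - 3)*(a - 2)*(a + 4)*(a^2 - 2*a - 3) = (a - 3)^2*(a - 2)*(a + 4)*(a + 1)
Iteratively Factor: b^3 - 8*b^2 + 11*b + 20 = (b - 5)*(b^2 - 3*b - 4) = (b - 5)*(b + 1)*(b - 4)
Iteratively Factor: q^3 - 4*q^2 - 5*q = (q - 5)*(q^2 + q) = q*(q - 5)*(q + 1)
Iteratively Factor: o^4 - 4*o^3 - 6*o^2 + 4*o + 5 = (o - 5)*(o^3 + o^2 - o - 1) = (o - 5)*(o - 1)*(o^2 + 2*o + 1) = (o - 5)*(o - 1)*(o + 1)*(o + 1)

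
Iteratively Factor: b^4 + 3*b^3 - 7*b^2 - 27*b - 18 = (b + 2)*(b^3 + b^2 - 9*b - 9) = (b + 1)*(b + 2)*(b^2 - 9) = (b - 3)*(b + 1)*(b + 2)*(b + 3)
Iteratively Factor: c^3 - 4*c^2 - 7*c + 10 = (c - 5)*(c^2 + c - 2) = (c - 5)*(c - 1)*(c + 2)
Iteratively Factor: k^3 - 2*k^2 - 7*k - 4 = (k + 1)*(k^2 - 3*k - 4) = (k - 4)*(k + 1)*(k + 1)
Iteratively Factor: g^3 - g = (g + 1)*(g^2 - g) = g*(g + 1)*(g - 1)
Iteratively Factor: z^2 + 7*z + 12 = (z + 4)*(z + 3)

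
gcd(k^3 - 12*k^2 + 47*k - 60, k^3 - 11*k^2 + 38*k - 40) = k^2 - 9*k + 20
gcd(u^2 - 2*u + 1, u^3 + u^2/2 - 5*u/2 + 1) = u - 1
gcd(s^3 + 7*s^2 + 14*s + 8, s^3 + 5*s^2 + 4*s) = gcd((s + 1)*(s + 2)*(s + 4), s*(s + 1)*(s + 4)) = s^2 + 5*s + 4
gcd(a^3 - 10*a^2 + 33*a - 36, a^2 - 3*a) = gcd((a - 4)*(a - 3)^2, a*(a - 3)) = a - 3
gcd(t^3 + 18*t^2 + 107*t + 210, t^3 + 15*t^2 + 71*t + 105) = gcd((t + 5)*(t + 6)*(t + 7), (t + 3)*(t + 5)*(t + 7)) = t^2 + 12*t + 35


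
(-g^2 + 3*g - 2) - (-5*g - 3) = -g^2 + 8*g + 1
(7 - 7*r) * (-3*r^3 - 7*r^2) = 21*r^4 + 28*r^3 - 49*r^2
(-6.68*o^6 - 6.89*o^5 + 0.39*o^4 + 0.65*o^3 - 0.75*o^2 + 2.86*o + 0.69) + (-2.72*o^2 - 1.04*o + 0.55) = -6.68*o^6 - 6.89*o^5 + 0.39*o^4 + 0.65*o^3 - 3.47*o^2 + 1.82*o + 1.24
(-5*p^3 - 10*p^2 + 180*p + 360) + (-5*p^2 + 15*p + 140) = -5*p^3 - 15*p^2 + 195*p + 500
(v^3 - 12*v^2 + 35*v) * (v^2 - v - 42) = v^5 - 13*v^4 + 5*v^3 + 469*v^2 - 1470*v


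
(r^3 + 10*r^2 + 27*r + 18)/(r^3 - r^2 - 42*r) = (r^2 + 4*r + 3)/(r*(r - 7))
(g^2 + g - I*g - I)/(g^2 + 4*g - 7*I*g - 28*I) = (g^2 + g*(1 - I) - I)/(g^2 + g*(4 - 7*I) - 28*I)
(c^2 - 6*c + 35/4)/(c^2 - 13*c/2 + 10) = (c - 7/2)/(c - 4)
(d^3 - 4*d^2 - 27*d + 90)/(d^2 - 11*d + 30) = (d^2 + 2*d - 15)/(d - 5)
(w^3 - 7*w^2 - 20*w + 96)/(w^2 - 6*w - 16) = (w^2 + w - 12)/(w + 2)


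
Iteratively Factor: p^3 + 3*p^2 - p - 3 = (p + 1)*(p^2 + 2*p - 3) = (p - 1)*(p + 1)*(p + 3)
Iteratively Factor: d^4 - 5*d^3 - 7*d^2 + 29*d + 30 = (d - 5)*(d^3 - 7*d - 6) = (d - 5)*(d - 3)*(d^2 + 3*d + 2) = (d - 5)*(d - 3)*(d + 2)*(d + 1)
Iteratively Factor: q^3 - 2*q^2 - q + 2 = (q - 1)*(q^2 - q - 2) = (q - 2)*(q - 1)*(q + 1)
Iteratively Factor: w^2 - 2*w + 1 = (w - 1)*(w - 1)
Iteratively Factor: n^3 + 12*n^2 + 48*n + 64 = (n + 4)*(n^2 + 8*n + 16) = (n + 4)^2*(n + 4)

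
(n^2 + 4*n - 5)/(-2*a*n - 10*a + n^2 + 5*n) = (1 - n)/(2*a - n)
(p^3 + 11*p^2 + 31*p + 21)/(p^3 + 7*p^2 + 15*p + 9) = (p + 7)/(p + 3)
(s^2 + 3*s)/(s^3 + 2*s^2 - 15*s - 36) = s/(s^2 - s - 12)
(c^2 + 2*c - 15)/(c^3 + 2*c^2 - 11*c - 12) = (c + 5)/(c^2 + 5*c + 4)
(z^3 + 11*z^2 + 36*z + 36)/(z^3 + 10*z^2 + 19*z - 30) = (z^2 + 5*z + 6)/(z^2 + 4*z - 5)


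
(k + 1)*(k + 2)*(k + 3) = k^3 + 6*k^2 + 11*k + 6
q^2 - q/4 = q*(q - 1/4)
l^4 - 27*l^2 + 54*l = l*(l - 3)^2*(l + 6)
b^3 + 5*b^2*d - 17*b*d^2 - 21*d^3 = (b - 3*d)*(b + d)*(b + 7*d)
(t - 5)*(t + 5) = t^2 - 25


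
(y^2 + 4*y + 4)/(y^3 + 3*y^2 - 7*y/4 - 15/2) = 4*(y + 2)/(4*y^2 + 4*y - 15)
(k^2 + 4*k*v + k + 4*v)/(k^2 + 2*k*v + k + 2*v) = (k + 4*v)/(k + 2*v)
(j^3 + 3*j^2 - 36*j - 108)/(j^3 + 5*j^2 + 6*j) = (j^2 - 36)/(j*(j + 2))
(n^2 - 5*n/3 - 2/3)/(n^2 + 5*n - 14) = (n + 1/3)/(n + 7)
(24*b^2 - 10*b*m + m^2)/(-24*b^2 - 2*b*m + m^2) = (-4*b + m)/(4*b + m)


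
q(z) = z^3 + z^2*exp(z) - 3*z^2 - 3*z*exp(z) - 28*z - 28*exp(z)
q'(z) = z^2*exp(z) + 3*z^2 - z*exp(z) - 6*z - 31*exp(z) - 28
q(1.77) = -230.58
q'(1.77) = -203.22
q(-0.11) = -21.73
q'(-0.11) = -54.97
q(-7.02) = -297.19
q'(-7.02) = 161.98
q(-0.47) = -4.09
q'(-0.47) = -43.46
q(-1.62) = 29.18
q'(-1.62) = -15.70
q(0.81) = -91.05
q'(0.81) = -100.92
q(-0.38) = -8.12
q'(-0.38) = -46.13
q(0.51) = -63.67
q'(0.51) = -82.32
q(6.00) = -4094.29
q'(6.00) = -359.43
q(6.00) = -4094.29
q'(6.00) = -359.43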